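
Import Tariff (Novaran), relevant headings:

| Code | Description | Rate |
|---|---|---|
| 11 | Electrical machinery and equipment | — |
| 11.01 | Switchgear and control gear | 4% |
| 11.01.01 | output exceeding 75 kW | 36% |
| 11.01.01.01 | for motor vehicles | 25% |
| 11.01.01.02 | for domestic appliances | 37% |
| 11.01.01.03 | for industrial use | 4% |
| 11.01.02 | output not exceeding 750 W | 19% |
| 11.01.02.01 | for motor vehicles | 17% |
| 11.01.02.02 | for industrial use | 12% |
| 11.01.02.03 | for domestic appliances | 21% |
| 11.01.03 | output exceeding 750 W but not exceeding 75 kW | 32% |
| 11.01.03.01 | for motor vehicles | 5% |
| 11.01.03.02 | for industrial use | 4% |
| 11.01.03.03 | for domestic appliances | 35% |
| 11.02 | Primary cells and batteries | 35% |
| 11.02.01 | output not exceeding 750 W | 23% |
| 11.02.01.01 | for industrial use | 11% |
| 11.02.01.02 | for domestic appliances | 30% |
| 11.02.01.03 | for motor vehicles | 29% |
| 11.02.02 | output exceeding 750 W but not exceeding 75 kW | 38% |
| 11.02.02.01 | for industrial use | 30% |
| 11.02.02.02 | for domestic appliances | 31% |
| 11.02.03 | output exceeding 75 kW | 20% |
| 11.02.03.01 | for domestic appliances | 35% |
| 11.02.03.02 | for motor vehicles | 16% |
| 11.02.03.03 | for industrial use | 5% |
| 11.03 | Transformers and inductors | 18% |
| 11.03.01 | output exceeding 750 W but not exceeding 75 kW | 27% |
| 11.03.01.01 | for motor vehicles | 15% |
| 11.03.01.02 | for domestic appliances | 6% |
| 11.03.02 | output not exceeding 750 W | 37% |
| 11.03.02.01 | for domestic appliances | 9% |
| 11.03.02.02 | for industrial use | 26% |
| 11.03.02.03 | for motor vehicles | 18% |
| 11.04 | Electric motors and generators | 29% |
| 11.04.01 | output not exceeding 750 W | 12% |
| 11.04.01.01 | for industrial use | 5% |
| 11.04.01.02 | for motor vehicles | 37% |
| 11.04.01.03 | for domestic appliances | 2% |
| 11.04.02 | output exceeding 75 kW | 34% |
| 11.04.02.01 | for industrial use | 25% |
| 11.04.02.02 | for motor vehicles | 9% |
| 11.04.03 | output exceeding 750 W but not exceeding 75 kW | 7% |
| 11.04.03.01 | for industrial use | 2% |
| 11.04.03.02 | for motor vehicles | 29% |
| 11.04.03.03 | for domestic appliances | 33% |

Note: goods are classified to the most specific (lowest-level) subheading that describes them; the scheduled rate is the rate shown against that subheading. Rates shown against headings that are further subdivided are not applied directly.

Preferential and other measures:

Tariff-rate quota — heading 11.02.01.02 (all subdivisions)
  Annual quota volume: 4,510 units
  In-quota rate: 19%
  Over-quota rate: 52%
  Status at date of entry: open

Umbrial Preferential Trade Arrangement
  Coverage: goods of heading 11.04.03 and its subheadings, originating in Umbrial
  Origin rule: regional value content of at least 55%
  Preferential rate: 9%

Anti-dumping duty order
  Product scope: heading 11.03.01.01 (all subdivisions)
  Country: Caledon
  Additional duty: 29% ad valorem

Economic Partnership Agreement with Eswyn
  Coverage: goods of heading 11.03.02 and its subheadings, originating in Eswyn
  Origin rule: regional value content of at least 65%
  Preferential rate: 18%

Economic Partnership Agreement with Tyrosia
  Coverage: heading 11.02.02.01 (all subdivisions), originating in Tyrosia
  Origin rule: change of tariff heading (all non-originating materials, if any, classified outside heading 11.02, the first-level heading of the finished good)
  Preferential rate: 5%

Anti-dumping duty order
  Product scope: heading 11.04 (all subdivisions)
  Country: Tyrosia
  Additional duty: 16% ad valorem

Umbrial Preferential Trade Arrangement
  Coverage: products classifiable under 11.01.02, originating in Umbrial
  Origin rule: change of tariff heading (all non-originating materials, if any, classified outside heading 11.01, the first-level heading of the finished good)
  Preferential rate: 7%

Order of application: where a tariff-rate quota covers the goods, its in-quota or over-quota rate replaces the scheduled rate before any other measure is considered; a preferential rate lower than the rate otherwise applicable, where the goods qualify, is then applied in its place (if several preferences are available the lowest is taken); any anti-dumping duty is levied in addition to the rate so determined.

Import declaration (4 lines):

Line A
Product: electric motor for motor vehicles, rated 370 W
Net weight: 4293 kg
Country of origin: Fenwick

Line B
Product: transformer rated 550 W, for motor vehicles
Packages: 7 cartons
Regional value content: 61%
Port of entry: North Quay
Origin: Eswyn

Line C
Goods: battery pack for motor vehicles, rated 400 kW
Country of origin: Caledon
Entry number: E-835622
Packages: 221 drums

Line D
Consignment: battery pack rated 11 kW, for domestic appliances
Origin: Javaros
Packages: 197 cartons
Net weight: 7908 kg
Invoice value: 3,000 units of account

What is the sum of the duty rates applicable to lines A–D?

Line A: electric motor → 11.04; rated 370 W → 11.04.01; for motor vehicles → 11.04.01.02. Scheduled 37%. No special measure applies. → 37%.
Line B: transformer → 11.03; rated 550 W → 11.03.02; for motor vehicles → 11.03.02.03. Scheduled 18%. Eswyn agreement on 11.03.02: RVC < 65%. → 18%.
Line C: battery pack → 11.02; rated 400 kW → 11.02.03; for motor vehicles → 11.02.03.02. Scheduled 16%. No special measure applies. → 16%.
Line D: battery pack → 11.02; rated 11 kW → 11.02.02; for domestic appliances → 11.02.02.02. Scheduled 31%. No special measure applies. → 31%.
Sum: 37% + 18% + 16% + 31% = 102%.

102%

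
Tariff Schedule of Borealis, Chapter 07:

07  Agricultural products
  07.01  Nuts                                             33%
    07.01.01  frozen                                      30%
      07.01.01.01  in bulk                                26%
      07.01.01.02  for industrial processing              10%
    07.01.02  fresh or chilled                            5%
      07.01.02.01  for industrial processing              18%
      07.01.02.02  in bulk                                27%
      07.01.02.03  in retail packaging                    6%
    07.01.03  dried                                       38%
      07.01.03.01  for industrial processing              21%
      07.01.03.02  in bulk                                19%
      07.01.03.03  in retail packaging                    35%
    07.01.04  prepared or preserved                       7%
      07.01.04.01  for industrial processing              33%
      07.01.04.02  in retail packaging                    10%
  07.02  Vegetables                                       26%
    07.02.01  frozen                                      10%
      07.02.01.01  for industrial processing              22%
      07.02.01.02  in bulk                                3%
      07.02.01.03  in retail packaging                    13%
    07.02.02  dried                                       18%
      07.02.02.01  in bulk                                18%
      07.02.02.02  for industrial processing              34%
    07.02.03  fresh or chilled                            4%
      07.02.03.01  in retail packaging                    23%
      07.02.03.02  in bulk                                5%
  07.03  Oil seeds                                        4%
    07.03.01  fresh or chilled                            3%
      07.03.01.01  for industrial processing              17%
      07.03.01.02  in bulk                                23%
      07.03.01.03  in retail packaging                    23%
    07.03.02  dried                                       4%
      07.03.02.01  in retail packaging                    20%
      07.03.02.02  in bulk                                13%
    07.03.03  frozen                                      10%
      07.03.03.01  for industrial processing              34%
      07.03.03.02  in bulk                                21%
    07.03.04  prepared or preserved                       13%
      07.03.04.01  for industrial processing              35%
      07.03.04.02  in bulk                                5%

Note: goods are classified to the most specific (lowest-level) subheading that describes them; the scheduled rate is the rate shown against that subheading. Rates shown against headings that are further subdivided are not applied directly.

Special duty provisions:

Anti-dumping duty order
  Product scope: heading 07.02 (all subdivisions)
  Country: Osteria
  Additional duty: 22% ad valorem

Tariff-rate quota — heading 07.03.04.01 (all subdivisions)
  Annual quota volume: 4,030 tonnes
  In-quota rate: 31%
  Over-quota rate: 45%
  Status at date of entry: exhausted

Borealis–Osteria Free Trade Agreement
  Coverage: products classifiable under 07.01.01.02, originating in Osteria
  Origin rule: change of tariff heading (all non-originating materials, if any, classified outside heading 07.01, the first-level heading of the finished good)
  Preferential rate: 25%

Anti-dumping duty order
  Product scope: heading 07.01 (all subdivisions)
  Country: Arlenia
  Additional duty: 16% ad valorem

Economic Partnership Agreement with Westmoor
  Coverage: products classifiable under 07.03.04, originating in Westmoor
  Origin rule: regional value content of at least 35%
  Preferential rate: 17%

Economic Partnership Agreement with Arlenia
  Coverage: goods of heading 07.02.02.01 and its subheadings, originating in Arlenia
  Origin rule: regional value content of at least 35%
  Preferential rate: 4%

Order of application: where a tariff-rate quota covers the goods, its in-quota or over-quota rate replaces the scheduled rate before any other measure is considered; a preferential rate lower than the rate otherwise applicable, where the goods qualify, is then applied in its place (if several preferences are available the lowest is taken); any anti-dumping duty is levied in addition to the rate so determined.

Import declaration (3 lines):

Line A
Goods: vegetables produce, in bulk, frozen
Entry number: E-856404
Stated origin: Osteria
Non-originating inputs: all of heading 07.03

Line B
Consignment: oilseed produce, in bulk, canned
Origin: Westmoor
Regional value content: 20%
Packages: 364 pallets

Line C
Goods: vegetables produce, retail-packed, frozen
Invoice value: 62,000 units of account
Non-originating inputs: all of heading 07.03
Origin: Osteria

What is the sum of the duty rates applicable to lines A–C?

65%

Line A: vegetables → 07.02; frozen → 07.02.01; in bulk → 07.02.01.02. Scheduled 3%. Osteria agreement on 07.01.01.02: 07.02.01.02 not covered; anti-dumping (Osteria, 07.02): +22%; total 3% + 22% = 25%. → 25%.
Line B: oilseed → 07.03; canned → 07.03.04; in bulk → 07.03.04.02. Scheduled 5%. Westmoor agreement on 07.03.04: RVC < 35%. → 5%.
Line C: vegetables → 07.02; frozen → 07.02.01; retail-packed → 07.02.01.03. Scheduled 13%. Osteria agreement on 07.01.01.02: 07.02.01.03 not covered; anti-dumping (Osteria, 07.02): +22%; total 13% + 22% = 35%. → 35%.
Sum: 25% + 5% + 35% = 65%.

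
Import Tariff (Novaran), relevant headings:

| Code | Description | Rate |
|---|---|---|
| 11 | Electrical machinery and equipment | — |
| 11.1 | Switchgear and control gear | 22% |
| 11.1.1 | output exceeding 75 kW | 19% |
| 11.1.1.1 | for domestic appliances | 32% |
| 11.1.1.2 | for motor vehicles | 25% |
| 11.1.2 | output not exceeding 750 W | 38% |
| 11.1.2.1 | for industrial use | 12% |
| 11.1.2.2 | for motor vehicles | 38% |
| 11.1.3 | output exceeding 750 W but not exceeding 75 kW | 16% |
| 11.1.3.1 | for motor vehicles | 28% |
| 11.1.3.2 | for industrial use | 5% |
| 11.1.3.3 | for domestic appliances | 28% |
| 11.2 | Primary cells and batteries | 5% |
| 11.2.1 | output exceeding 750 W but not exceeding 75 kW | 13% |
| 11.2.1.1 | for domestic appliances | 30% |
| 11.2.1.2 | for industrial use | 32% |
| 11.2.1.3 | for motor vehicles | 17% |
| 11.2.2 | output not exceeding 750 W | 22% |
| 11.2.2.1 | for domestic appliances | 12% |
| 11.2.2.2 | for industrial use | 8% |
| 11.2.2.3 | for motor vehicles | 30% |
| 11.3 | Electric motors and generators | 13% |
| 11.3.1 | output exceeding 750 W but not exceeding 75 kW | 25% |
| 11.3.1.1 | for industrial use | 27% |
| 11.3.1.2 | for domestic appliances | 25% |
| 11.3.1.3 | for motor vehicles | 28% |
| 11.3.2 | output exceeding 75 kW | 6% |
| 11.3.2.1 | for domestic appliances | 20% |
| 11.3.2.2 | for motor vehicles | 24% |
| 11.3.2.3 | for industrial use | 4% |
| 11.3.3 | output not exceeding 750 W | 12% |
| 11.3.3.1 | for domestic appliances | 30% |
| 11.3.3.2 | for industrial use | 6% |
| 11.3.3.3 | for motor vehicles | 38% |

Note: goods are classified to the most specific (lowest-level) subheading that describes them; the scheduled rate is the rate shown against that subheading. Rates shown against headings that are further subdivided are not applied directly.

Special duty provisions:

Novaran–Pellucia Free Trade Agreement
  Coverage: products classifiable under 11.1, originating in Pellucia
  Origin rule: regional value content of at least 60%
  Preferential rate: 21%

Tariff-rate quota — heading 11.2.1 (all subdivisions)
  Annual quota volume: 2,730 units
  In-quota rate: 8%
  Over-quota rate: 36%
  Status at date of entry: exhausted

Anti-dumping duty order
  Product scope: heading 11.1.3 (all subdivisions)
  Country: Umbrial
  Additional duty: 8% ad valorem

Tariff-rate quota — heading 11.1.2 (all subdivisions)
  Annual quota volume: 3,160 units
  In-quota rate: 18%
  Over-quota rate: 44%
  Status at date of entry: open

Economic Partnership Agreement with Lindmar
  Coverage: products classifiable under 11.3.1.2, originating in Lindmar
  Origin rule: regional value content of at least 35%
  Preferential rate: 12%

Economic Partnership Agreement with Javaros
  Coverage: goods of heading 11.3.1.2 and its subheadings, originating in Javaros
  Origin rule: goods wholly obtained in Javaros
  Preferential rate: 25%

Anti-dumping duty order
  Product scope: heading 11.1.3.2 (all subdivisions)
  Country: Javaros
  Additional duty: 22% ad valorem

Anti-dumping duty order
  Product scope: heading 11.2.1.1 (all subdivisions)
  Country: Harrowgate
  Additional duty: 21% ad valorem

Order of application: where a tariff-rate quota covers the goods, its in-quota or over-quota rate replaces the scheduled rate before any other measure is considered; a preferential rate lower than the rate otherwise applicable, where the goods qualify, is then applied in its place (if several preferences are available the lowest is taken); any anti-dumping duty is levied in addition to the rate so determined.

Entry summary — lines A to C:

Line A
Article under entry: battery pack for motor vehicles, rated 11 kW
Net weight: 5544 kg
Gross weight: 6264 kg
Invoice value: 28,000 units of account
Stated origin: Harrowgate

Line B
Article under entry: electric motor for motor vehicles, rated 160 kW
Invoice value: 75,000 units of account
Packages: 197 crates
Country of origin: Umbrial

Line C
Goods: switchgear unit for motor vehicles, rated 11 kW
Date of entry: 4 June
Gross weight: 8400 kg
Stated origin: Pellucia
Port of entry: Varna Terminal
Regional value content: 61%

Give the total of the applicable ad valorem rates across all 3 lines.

81%

Line A: battery pack → 11.2; rated 11 kW → 11.2.1; for motor vehicles → 11.2.1.3. Scheduled 17%. quota on 11.2.1 exhausted → over-quota 36%. → 36%.
Line B: electric motor → 11.3; rated 160 kW → 11.3.2; for motor vehicles → 11.3.2.2. Scheduled 24%. No special measure applies. → 24%.
Line C: switchgear unit → 11.1; rated 11 kW → 11.1.3; for motor vehicles → 11.1.3.1. Scheduled 28%. Pellucia agreement on 11.1: RVC ≥ 60% → 21% available; preferential 21%. → 21%.
Sum: 36% + 24% + 21% = 81%.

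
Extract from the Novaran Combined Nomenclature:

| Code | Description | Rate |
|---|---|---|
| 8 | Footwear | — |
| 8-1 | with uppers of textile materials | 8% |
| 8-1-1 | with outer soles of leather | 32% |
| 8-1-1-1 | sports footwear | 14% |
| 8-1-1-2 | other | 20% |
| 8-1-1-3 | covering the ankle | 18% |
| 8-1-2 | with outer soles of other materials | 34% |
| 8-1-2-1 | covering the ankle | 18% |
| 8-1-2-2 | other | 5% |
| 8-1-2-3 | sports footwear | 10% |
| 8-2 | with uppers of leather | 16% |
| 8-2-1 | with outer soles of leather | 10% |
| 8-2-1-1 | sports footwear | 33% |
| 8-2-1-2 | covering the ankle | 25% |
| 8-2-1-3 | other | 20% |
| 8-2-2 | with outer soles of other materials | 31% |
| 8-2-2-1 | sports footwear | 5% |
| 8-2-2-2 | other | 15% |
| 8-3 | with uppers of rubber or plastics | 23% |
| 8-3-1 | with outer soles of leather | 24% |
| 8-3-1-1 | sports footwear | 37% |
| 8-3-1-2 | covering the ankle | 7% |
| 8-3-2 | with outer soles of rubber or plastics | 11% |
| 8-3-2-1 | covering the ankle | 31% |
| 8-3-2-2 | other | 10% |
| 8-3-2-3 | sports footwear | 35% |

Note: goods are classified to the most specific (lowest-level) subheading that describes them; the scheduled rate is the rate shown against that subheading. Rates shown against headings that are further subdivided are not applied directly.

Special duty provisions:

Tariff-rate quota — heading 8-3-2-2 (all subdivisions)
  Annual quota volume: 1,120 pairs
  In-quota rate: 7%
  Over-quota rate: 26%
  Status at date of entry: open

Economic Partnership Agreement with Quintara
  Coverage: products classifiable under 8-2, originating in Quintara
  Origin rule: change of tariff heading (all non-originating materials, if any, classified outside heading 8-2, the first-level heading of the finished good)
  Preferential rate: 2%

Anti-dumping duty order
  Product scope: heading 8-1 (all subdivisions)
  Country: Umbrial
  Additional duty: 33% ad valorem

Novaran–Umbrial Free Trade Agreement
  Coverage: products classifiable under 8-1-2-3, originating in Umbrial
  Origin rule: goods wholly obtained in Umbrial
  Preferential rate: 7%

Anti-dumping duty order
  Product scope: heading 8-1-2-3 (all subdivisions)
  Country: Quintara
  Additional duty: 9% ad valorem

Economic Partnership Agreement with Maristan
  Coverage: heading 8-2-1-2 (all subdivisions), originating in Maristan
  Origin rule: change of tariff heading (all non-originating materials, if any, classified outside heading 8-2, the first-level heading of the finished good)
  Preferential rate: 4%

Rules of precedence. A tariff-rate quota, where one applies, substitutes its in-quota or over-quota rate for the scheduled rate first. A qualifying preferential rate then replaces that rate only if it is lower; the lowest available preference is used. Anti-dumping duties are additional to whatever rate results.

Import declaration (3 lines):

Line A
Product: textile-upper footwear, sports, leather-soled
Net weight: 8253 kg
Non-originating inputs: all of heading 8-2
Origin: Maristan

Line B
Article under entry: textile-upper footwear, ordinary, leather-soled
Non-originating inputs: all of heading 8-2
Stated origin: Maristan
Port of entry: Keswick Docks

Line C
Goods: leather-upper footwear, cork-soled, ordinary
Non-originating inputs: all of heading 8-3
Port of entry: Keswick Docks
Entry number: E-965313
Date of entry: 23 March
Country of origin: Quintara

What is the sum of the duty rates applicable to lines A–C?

36%

Line A: textile-upper → 8-1; leather-soled → 8-1-1; sports → 8-1-1-1. Scheduled 14%. Maristan agreement on 8-2-1-2: 8-1-1-1 not covered. → 14%.
Line B: textile-upper → 8-1; leather-soled → 8-1-1; ordinary → 8-1-1-2. Scheduled 20%. Maristan agreement on 8-2-1-2: 8-1-1-2 not covered. → 20%.
Line C: leather-upper → 8-2; cork-soled → 8-2-2; ordinary → 8-2-2-2. Scheduled 15%. Quintara agreement on 8-2: CTH met → 2% available; preferential 2%. → 2%.
Sum: 14% + 20% + 2% = 36%.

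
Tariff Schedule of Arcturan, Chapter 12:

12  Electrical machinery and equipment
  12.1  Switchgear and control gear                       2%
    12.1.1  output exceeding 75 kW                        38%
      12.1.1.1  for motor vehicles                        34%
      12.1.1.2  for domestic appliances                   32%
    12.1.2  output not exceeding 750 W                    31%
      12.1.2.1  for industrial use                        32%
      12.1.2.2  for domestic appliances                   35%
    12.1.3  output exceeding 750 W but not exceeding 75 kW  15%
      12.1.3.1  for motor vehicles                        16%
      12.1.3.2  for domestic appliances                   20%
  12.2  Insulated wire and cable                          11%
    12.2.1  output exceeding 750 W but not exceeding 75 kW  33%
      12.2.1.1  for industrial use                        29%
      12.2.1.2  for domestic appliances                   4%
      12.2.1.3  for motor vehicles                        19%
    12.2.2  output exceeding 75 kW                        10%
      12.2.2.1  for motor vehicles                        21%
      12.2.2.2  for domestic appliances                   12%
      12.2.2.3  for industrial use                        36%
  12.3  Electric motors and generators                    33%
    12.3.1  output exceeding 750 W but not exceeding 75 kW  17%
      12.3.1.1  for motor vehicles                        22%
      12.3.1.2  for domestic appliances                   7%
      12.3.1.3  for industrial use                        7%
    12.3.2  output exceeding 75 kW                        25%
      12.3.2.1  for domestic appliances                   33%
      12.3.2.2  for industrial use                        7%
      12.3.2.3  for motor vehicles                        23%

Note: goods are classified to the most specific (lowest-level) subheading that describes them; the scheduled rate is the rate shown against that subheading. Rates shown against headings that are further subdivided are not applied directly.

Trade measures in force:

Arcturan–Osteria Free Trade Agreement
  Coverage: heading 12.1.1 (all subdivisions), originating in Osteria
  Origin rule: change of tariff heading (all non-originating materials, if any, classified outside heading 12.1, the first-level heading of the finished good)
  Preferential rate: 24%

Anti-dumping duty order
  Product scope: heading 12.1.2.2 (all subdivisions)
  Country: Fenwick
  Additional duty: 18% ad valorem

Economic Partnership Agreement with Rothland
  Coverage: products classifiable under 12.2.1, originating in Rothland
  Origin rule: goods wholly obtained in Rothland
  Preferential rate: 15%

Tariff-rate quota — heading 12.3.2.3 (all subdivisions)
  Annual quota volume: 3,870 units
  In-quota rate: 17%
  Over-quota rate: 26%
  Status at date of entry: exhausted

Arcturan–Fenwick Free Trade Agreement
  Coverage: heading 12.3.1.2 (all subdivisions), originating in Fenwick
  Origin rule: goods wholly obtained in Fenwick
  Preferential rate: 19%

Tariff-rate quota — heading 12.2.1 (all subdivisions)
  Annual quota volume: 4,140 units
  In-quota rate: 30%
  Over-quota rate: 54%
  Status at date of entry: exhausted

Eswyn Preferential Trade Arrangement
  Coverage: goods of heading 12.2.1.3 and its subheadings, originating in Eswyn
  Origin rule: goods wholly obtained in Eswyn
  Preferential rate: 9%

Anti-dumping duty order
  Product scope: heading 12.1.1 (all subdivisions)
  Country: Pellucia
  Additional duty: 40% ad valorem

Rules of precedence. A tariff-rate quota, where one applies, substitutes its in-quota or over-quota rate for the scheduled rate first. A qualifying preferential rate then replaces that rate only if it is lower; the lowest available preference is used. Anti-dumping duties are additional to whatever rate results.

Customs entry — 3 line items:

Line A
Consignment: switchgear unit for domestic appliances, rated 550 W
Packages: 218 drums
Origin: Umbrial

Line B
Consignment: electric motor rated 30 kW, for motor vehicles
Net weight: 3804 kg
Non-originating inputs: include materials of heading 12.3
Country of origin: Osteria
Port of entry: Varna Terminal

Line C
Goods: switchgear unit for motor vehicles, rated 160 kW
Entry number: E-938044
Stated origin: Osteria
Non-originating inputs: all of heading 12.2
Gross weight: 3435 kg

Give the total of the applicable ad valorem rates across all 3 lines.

Line A: switchgear unit → 12.1; rated 550 W → 12.1.2; for domestic appliances → 12.1.2.2. Scheduled 35%. No special measure applies. → 35%.
Line B: electric motor → 12.3; rated 30 kW → 12.3.1; for motor vehicles → 12.3.1.1. Scheduled 22%. Osteria agreement on 12.1.1: 12.3.1.1 not covered. → 22%.
Line C: switchgear unit → 12.1; rated 160 kW → 12.1.1; for motor vehicles → 12.1.1.1. Scheduled 34%. Osteria agreement on 12.1.1: CTH met → 24% available; preferential 24%. → 24%.
Sum: 35% + 22% + 24% = 81%.

81%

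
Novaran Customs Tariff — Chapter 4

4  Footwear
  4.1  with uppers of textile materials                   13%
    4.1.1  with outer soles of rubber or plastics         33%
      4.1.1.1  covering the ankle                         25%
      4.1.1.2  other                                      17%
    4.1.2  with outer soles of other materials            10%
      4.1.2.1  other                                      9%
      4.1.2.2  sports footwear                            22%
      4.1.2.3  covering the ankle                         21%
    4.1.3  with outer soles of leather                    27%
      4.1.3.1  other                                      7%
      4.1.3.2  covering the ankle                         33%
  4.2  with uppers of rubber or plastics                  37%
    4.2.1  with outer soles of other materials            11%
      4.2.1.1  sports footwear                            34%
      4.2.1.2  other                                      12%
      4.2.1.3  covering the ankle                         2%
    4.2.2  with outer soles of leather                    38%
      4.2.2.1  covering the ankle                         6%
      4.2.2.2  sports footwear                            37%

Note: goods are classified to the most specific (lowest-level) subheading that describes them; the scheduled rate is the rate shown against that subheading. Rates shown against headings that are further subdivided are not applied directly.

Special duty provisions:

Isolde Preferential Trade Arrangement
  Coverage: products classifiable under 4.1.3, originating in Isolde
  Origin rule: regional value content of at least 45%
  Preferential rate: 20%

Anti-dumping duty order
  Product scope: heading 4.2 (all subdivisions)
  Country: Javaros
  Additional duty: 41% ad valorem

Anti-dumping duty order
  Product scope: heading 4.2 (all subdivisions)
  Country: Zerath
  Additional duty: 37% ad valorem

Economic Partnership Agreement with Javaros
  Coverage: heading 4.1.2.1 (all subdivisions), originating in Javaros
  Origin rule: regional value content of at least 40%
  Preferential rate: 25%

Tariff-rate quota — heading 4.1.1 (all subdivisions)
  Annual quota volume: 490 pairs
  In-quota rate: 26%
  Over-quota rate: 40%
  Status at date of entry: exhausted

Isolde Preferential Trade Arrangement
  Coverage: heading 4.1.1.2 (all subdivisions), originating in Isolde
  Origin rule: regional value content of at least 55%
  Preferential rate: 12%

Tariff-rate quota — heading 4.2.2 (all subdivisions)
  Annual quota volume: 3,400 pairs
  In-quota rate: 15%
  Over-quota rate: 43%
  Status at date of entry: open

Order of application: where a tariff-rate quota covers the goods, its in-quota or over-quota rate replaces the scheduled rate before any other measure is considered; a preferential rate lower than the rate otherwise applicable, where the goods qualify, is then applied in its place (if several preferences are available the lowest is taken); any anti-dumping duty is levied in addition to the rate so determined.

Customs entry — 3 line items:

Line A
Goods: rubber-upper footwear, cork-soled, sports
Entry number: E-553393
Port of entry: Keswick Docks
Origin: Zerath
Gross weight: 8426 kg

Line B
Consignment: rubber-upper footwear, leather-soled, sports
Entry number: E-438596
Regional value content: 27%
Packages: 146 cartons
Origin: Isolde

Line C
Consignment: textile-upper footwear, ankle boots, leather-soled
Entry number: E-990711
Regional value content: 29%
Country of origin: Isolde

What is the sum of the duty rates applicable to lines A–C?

119%

Line A: rubber-upper → 4.2; cork-soled → 4.2.1; sports → 4.2.1.1. Scheduled 34%. anti-dumping (Zerath, 4.2): +37%; total 34% + 37% = 71%. → 71%.
Line B: rubber-upper → 4.2; leather-soled → 4.2.2; sports → 4.2.2.2. Scheduled 37%. quota on 4.2.2 open → in-quota 15%; Isolde agreement on 4.1.3: 4.2.2.2 not covered; Isolde agreement on 4.1.1.2: 4.2.2.2 not covered. → 15%.
Line C: textile-upper → 4.1; leather-soled → 4.1.3; ankle boots → 4.1.3.2. Scheduled 33%. Isolde agreement on 4.1.3: RVC < 45%; Isolde agreement on 4.1.1.2: 4.1.3.2 not covered. → 33%.
Sum: 71% + 15% + 33% = 119%.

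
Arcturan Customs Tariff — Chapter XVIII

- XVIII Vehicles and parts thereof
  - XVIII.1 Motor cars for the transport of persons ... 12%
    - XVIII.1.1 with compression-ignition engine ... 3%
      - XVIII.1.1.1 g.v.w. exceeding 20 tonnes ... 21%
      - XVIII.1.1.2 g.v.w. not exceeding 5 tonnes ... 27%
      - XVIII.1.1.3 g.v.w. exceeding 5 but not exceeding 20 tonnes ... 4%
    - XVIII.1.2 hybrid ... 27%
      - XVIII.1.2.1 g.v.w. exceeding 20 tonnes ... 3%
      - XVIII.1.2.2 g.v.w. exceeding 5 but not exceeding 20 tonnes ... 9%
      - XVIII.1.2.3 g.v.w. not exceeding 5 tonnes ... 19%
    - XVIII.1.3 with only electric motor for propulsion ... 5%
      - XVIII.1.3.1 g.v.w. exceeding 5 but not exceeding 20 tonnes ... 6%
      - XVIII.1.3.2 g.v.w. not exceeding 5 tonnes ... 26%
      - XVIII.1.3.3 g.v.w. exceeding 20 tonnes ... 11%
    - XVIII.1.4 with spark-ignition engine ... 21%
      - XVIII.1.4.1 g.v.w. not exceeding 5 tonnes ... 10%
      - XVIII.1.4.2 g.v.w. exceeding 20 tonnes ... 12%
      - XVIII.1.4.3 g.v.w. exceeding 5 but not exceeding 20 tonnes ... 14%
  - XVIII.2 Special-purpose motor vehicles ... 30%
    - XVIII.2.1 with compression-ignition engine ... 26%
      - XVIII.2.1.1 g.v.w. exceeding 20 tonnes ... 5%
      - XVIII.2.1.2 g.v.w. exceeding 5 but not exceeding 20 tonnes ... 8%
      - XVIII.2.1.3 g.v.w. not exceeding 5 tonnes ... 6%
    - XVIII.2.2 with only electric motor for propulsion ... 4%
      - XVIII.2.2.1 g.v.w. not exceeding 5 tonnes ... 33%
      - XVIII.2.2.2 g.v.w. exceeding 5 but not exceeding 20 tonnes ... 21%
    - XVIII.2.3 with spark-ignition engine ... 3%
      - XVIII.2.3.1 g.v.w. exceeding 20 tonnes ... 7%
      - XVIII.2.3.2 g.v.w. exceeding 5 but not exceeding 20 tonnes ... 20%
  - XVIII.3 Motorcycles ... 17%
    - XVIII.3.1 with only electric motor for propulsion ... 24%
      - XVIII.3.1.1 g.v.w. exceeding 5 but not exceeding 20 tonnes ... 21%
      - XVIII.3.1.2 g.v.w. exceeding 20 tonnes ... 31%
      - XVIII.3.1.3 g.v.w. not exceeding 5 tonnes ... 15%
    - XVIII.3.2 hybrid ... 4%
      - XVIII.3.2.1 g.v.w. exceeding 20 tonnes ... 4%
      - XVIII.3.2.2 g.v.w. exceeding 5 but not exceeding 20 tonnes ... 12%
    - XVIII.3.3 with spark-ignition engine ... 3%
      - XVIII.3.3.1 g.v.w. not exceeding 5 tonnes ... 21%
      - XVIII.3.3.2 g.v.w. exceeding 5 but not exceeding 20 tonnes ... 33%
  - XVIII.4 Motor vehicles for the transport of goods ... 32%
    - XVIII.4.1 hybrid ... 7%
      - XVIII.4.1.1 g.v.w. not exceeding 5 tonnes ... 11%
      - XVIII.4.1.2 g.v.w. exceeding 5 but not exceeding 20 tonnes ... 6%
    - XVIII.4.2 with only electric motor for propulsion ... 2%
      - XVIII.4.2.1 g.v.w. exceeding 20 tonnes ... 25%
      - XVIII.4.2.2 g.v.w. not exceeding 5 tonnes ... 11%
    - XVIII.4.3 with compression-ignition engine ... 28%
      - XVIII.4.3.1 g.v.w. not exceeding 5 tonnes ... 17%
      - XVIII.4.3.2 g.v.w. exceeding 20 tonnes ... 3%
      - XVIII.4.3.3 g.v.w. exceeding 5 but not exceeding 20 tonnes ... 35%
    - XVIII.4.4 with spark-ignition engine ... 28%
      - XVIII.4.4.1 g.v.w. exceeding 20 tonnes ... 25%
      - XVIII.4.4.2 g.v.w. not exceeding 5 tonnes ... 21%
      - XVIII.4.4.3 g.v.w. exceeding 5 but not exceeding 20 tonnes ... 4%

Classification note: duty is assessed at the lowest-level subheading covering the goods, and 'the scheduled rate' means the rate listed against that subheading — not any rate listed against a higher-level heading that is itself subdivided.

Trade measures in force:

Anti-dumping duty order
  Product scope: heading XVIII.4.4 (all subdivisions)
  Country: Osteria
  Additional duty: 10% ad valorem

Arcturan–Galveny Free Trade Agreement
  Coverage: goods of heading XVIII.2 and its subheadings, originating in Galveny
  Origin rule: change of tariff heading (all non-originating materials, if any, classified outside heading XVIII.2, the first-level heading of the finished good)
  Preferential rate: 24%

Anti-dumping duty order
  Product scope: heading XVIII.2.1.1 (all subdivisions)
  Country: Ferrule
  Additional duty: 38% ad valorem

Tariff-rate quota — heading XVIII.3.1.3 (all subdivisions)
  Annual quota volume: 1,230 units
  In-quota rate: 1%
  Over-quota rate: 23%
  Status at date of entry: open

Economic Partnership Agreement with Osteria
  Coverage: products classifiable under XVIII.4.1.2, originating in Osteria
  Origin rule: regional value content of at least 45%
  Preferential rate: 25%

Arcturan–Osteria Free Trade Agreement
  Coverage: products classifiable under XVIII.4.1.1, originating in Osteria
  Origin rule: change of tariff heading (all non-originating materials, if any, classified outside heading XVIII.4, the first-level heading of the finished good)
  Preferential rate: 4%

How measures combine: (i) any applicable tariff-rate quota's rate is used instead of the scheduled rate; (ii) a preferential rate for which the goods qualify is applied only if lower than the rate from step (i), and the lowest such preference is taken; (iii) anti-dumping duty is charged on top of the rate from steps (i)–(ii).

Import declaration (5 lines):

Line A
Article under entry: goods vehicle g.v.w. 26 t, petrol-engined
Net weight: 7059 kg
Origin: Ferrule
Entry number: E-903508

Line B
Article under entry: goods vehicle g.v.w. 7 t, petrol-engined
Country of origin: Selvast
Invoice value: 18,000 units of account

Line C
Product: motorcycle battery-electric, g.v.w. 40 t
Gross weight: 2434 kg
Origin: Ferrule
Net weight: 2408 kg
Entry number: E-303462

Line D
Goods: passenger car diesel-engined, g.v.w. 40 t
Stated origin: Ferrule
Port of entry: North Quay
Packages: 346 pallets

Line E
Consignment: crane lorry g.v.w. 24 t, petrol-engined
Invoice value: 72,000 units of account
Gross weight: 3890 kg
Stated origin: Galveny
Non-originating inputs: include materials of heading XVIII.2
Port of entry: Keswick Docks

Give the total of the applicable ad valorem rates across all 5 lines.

Line A: goods vehicle → XVIII.4; petrol-engined → XVIII.4.4; g.v.w. 26 t → XVIII.4.4.1. Scheduled 25%. No special measure applies. → 25%.
Line B: goods vehicle → XVIII.4; petrol-engined → XVIII.4.4; g.v.w. 7 t → XVIII.4.4.3. Scheduled 4%. No special measure applies. → 4%.
Line C: motorcycle → XVIII.3; battery-electric → XVIII.3.1; g.v.w. 40 t → XVIII.3.1.2. Scheduled 31%. No special measure applies. → 31%.
Line D: passenger car → XVIII.1; diesel-engined → XVIII.1.1; g.v.w. 40 t → XVIII.1.1.1. Scheduled 21%. No special measure applies. → 21%.
Line E: crane lorry → XVIII.2; petrol-engined → XVIII.2.3; g.v.w. 24 t → XVIII.2.3.1. Scheduled 7%. Galveny agreement on XVIII.2: CTH not met. → 7%.
Sum: 25% + 4% + 31% + 21% + 7% = 88%.

88%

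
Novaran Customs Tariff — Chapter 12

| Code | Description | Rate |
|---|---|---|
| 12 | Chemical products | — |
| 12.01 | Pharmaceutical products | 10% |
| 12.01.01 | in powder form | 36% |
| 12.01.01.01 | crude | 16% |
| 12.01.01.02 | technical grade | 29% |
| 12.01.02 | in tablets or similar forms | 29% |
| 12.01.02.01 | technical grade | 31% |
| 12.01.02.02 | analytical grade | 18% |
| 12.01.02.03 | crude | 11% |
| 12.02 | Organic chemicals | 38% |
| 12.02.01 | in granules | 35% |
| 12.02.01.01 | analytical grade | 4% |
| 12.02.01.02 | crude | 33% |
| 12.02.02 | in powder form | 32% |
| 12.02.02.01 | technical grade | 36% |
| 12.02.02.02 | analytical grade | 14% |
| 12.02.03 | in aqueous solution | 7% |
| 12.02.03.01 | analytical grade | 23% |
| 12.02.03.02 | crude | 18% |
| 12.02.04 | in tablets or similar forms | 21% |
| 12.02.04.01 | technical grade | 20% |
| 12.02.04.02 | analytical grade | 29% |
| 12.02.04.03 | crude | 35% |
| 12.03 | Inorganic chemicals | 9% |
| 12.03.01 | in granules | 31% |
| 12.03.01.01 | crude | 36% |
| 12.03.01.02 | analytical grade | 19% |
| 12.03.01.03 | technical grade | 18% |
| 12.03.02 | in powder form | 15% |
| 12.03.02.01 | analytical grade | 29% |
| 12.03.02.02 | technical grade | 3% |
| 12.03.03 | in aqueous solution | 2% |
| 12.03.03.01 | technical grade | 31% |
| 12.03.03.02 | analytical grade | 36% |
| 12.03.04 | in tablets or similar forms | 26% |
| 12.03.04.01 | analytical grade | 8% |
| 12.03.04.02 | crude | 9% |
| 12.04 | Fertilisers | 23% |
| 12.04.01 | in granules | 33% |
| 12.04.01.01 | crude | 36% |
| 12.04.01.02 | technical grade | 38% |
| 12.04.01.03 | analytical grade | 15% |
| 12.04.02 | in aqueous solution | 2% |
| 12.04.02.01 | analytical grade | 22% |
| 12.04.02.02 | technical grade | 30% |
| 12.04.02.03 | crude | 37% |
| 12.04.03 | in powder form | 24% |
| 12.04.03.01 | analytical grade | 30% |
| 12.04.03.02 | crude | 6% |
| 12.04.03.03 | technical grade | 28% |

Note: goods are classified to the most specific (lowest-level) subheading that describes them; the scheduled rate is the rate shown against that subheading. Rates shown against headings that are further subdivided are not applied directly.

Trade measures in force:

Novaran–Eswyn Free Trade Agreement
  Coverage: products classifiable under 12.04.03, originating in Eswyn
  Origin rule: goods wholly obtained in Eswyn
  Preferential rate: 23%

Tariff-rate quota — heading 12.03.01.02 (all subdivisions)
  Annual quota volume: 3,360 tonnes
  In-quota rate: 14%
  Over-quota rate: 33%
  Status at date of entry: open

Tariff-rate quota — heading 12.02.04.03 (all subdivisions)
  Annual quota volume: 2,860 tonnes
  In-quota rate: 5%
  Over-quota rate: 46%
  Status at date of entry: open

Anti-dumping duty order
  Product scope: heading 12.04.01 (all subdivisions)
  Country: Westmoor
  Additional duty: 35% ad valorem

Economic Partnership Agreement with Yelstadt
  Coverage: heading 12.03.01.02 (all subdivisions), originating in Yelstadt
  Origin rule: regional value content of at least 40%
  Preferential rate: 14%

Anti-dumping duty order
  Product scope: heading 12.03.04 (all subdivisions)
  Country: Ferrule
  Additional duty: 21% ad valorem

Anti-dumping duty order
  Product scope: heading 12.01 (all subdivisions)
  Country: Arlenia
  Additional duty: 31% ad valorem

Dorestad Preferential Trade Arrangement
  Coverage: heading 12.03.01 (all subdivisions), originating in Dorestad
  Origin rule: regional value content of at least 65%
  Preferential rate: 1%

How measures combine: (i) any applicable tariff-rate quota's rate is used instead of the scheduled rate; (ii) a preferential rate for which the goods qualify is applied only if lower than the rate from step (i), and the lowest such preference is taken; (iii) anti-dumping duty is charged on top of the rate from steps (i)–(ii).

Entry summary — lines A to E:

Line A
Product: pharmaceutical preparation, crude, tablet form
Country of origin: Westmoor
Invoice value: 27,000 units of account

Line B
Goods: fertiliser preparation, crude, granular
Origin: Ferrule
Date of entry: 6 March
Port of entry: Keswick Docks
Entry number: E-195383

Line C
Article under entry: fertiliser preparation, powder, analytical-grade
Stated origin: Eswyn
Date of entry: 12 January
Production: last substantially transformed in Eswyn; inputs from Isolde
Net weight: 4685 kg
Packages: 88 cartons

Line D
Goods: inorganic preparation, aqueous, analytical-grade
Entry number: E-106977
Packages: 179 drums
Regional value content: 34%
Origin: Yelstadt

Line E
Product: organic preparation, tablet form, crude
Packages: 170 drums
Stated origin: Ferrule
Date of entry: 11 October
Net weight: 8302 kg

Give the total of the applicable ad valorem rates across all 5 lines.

Line A: pharmaceutical → 12.01; tablet form → 12.01.02; crude → 12.01.02.03. Scheduled 11%. No special measure applies. → 11%.
Line B: fertiliser → 12.04; granular → 12.04.01; crude → 12.04.01.01. Scheduled 36%. No special measure applies. → 36%.
Line C: fertiliser → 12.04; powder → 12.04.03; analytical-grade → 12.04.03.01. Scheduled 30%. Eswyn agreement on 12.04.03: not wholly obtained. → 30%.
Line D: inorganic → 12.03; aqueous → 12.03.03; analytical-grade → 12.03.03.02. Scheduled 36%. Yelstadt agreement on 12.03.01.02: 12.03.03.02 not covered. → 36%.
Line E: organic → 12.02; tablet form → 12.02.04; crude → 12.02.04.03. Scheduled 35%. quota on 12.02.04.03 open → in-quota 5%. → 5%.
Sum: 11% + 36% + 30% + 36% + 5% = 118%.

118%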